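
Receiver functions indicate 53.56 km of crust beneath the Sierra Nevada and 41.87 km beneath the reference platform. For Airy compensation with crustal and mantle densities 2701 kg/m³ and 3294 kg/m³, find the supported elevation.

2.1 km

Excess crust Δ = 53.56 km − 41.87 km = 11.69 km, split between elevation h and root r with h + r = Δ.
Airy balance ρ_c h = (ρ_m − ρ_c) r gives r = h ρ_c/(ρ_m − ρ_c), so h (1 + ρ_c/(ρ_m − ρ_c)) = Δ, i.e. h = Δ (ρ_m − ρ_c)/ρ_m.
h = 11.69 km × 593/3294 = 2.1 km.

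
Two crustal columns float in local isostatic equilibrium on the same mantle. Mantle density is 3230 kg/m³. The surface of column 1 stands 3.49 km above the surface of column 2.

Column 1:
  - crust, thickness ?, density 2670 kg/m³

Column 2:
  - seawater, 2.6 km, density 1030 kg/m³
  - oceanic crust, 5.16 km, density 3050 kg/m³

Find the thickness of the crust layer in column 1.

32 km

Take the compensation level at the base of the deeper column (depth z_c below the surface of column 1) and equate Σ ρ_i t_i down to z_c; mantle fills any gap and the z_c terms cancel.
Column 1: x×2670 + (z_c − 0 − x)×3230
Column 2: 3.49×0 + 2.6×1030 + 5.16×3050 + (z_c − 3.49 − 7.76)×3230
The z_c×3230 term appears on both sides and cancels. Collect the known terms of each column as K = Σ(ρt)_known − 3230 × (depth of known layers): K_1 = 0 − 3230×0 = 0; K_2 = 18416 − 3230×(3.49 + 7.76) = −17921.5.
Balance: K_1 − x×(3230 − 2670) = K_2, so x = (K_1 − K_2)/(3230 − 2670) = 17921.5/560 = 32 km.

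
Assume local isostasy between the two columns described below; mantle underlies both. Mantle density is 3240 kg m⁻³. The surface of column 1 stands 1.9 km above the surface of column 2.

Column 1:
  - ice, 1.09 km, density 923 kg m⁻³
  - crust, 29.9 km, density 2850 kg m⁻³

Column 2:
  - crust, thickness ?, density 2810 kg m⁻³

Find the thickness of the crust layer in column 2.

Take the compensation level at the base of the deeper column (depth z_c below the surface of column 1) and equate Σ ρ_i t_i down to z_c; mantle fills any gap and the z_c terms cancel.
Column 1: 1.09×923 + 29.9×2850 + (z_c − 30.99)×3240
Column 2: 1.9×0 + x×2810 + (z_c − 1.9 − 0 − x)×3240
The z_c×3240 term appears on both sides and cancels. Collect the known terms of each column as K = Σ(ρt)_known − 3240 × (depth of known layers): K_1 = 86221.07 − 3240×30.99 = −14186.53; K_2 = 0 − 3240×(1.9 + 0) = −6156.
Balance: K_1 = K_2 − x×(3240 − 2810), so x = (K_2 − K_1)/(3240 − 2810) = 8030.53/430 = 18.7 km.

18.7 km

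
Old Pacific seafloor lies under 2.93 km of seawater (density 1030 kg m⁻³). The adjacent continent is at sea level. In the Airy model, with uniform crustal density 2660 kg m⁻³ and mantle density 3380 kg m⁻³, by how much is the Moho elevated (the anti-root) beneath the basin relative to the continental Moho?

Isostatic balance requires: replacing crust with seawater at the top is compensated by replacing crust with mantle at the base: d (ρ_c − ρ_w) = a (ρ_m − ρ_c).
a = d (ρ_c − ρ_w)/(ρ_m − ρ_c) = 2.93 km × 1630/720 = 6.63 km.

6.63 km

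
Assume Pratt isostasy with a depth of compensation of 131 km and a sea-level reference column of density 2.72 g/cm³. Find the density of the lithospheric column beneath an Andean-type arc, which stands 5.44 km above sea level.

Pratt balance: ρ_ref D = ρ (D + h).
ρ = ρ_ref D/(D + h) = 2.72 × 131 km/(131 km + 5.44 km) = 2.61 g/cm³.

2.61 g/cm³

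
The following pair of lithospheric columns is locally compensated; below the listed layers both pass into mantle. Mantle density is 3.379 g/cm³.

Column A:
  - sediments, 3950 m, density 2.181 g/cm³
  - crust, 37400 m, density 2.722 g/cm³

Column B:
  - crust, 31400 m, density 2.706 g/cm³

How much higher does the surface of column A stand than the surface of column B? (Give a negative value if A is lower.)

For any compensation level in the mantle, the mantle terms cancel and isostasy reduces to e = (Σt_A − Σt_B) − (Σ(ρt)_A − Σ(ρt)_B) / ρ_m.
Σt_A = 41350 m; Σt_B = 31400 m; Σ(ρt)_A = 110417.75; Σ(ρt)_B = 84968.4 (in m·g/cm³).
e = (41350 − 31400) − (110417.75 − 84968.4) / 3.379 = 2420 m.

2420 m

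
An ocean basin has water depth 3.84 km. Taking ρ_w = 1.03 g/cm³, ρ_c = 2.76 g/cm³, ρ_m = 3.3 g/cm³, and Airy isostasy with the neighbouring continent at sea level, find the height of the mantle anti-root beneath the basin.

In Airy isostatic equilibrium: replacing crust with seawater at the top is compensated by replacing crust with mantle at the base: d (ρ_c − ρ_w) = a (ρ_m − ρ_c).
a = d (ρ_c − ρ_w)/(ρ_m − ρ_c) = 3.84 km × 1.73/0.54 = 12.3 km.

12.3 km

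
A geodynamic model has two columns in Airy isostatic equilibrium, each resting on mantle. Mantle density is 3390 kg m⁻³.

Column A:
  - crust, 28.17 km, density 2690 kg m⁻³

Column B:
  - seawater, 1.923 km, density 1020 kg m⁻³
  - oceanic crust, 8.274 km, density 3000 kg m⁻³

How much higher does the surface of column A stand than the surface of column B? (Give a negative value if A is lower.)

For any compensation level in the mantle, the mantle terms cancel and isostasy reduces to e = (Σt_A − Σt_B) − (Σ(ρt)_A − Σ(ρt)_B) / ρ_m.
Σt_A = 28.17 km; Σt_B = 10.197 km; Σ(ρt)_A = 75777.3; Σ(ρt)_B = 26783.46 (in km·kg m⁻³).
e = (28.17 − 10.197) − (75777.3 − 26783.46) / 3390 = 3.52 km.

3.52 km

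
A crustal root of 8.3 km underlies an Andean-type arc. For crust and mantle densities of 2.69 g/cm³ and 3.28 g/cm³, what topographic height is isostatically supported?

For local isostatic compensation: ρ_c h = (ρ_m − ρ_c) r.
h = r (ρ_m − ρ_c) / ρ_c = 8.3 km × (3.28 − 2.69) / 2.69 = 1.82 km.

1.82 km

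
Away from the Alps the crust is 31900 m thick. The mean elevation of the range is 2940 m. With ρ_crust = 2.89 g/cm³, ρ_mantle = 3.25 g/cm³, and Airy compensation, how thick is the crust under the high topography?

58400 m

Root depth r = h ρ_c / (ρ_m − ρ_c) = 2940 m × 2.89 / 0.36 = 23600 m.
Total thickness = T + h + r = 31900 m + 2940 m + 23600 m = 58400 m.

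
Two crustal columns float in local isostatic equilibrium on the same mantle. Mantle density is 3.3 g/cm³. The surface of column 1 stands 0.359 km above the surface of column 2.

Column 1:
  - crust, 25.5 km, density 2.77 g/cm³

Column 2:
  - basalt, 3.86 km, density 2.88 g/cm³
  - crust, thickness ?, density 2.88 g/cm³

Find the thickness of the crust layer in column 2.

Take the compensation level at the base of the deeper column (depth z_c below the surface of column 1) and equate Σ ρ_i t_i down to z_c; mantle fills any gap and the z_c terms cancel.
Column 1: 25.5×2.77 + (z_c − 25.5)×3.3
Column 2: 0.359×0 + 3.86×2.88 + x×2.88 + (z_c − 0.359 − 3.86 − x)×3.3
The z_c×3.3 term appears on both sides and cancels. Collect the known terms of each column as K = Σ(ρt)_known − 3.3 × (depth of known layers): K_1 = 70.635 − 3.3×25.5 = −13.515; K_2 = 11.1168 − 3.3×(0.359 + 3.86) = −2.8059.
Balance: K_1 = K_2 − x×(3.3 − 2.88), so x = (K_2 − K_1)/(3.3 − 2.88) = 10.7091/0.42 = 25.5 km.

25.5 km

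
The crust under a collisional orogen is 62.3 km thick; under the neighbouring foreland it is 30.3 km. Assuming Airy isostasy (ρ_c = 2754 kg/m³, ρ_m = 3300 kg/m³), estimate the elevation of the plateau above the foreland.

5.29 km

Excess crust Δ = 62.3 km − 30.3 km = 32 km, split between elevation h and root r with h + r = Δ.
Airy balance ρ_c h = (ρ_m − ρ_c) r gives r = h ρ_c/(ρ_m − ρ_c), so h (1 + ρ_c/(ρ_m − ρ_c)) = Δ, i.e. h = Δ (ρ_m − ρ_c)/ρ_m.
h = 32 km × 546/3300 = 5.29 km.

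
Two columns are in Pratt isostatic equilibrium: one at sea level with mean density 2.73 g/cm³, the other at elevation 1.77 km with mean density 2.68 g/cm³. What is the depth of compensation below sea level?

94.9 km

ρ_ref D = ρ (D + h) → D (ρ_ref − ρ) = ρ h.
D = ρ h/(ρ_ref − ρ) = 2.68 × 1.77 km/(2.73 − 2.68) = 94.9 km.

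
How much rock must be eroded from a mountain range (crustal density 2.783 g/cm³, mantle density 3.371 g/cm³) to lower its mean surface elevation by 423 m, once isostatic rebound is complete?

2430 m

Net drop Δ = e − u = e − e ρ_c/ρ_m = e (ρ_m − ρ_c)/ρ_m.
e = Δ ρ_m/(ρ_m − ρ_c) = 423 m × 3.371/0.588 = 2430 m.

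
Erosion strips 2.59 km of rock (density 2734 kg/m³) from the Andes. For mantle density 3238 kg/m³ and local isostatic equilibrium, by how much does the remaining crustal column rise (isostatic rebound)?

Unloading: uplift u = e ρ_c/ρ_m = 2.59 km × 2734/3238 = 2.19 km.

2.19 km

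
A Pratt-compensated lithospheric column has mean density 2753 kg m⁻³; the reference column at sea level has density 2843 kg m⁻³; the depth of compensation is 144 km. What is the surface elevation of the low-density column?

4.71 km

ρ_ref D = ρ (D + h) → h = D (ρ_ref − ρ)/ρ.
h = 144 km × (2843 − 2753)/2753 = 4.71 km.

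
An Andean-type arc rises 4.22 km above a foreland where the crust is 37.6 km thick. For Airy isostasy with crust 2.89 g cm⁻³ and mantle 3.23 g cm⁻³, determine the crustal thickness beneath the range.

Root depth r = h ρ_c / (ρ_m − ρ_c) = 4.22 km × 2.89 / 0.34 = 35.87 km.
Total thickness = T + h + r = 37.6 km + 4.22 km + 35.87 km = 77.7 km.

77.7 km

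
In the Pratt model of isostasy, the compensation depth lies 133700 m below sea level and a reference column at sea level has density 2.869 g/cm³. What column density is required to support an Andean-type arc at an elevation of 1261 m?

Pratt balance: ρ_ref D = ρ (D + h).
ρ = ρ_ref D/(D + h) = 2.869 × 133700 m/(133700 m + 1261 m) = 2.84 g/cm³.

2.84 g/cm³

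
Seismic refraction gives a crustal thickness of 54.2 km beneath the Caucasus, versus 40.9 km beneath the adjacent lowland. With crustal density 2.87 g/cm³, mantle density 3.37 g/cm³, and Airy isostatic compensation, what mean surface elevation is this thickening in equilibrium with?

Excess crust Δ = 54.2 km − 40.9 km = 13.3 km, split between elevation h and root r with h + r = Δ.
Airy balance ρ_c h = (ρ_m − ρ_c) r gives r = h ρ_c/(ρ_m − ρ_c), so h (1 + ρ_c/(ρ_m − ρ_c)) = Δ, i.e. h = Δ (ρ_m − ρ_c)/ρ_m.
h = 13.3 km × 0.5/3.37 = 1.97 km.

1.97 km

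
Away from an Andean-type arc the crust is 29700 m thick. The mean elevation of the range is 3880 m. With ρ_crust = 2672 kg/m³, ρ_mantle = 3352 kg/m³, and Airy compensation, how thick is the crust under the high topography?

Root depth r = h ρ_c / (ρ_m − ρ_c) = 3880 m × 2672 / 680 = 15250 m.
Total thickness = T + h + r = 29700 m + 3880 m + 15250 m = 48800 m.

48800 m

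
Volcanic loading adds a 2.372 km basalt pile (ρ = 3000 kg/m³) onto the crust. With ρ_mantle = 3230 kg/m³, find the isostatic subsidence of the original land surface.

Subaerial loading: s = t ρ_load / ρ_m.
s = 2.372 km × 3000/3230 = 2.2 km.

2.2 km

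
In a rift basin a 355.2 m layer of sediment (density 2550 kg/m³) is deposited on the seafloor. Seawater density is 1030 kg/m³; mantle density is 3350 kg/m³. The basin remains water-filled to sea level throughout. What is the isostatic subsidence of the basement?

Submarine loading: the sediment displaces seawater, and the subsidence is in turn flooded, so s (ρ_m − ρ_w) = t (ρ_sed − ρ_w).
s = 355.2 m × (2550 − 1030) / (3350 − 1030) = 233 m.

233 m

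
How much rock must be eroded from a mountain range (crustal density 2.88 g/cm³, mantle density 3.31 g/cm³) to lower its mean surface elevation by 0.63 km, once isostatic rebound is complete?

Net drop Δ = e − u = e − e ρ_c/ρ_m = e (ρ_m − ρ_c)/ρ_m.
e = Δ ρ_m/(ρ_m − ρ_c) = 0.63 km × 3.31/0.43 = 4.85 km.

4.85 km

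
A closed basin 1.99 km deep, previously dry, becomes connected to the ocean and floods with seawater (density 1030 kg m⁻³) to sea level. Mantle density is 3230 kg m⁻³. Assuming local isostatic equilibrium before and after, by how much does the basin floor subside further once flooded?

0.932 km

After flooding the water column is d + s deep. Its weight must equal the weight of mantle displaced by the extra subsidence s: (d + s) ρ_w = s ρ_m.
s = d ρ_w / (ρ_m − ρ_w) = 1.99 km × 1030/(3230 − 1030) = 0.932 km.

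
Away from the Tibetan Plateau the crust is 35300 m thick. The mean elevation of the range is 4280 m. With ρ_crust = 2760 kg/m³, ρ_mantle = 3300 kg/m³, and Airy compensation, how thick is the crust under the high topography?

Root depth r = h ρ_c / (ρ_m − ρ_c) = 4280 m × 2760 / 540 = 21880 m.
Total thickness = T + h + r = 35300 m + 4280 m + 21880 m = 61500 m.

61500 m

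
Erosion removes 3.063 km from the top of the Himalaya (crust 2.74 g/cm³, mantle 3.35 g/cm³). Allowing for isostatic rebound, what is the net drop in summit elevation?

0.558 km

Rebound u = e ρ_c/ρ_m = 3.063 km × 2.74/3.35 = 2.505 km.
Net surface drop = e − u = 3.063 km − 2.505 km = e (ρ_m − ρ_c)/ρ_m = 0.558 km.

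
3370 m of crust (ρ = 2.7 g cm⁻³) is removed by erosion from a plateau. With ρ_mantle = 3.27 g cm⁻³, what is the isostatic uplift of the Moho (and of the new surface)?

2780 m

Unloading: uplift u = e ρ_c/ρ_m = 3370 m × 2.7/3.27 = 2780 m.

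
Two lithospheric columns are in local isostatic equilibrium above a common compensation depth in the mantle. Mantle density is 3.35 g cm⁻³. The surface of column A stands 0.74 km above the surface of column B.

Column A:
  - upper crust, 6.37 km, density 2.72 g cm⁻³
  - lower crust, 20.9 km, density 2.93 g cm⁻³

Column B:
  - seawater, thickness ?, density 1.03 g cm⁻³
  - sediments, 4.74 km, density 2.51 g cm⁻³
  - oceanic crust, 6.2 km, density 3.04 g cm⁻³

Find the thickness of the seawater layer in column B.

1.9 km

Take the compensation level at the base of the deeper column (depth z_c below the surface of column A) and equate Σ ρ_i t_i down to z_c; mantle fills any gap and the z_c terms cancel.
Column A: 6.37×2.72 + 20.9×2.93 + (z_c − 27.27)×3.35
Column B: 0.74×0 + x×1.03 + 4.74×2.51 + 6.2×3.04 + (z_c − 0.74 − 10.94 − x)×3.35
The z_c×3.35 term appears on both sides and cancels. Collect the known terms of each column as K = Σ(ρt)_known − 3.35 × (depth of known layers): K_A = 78.5634 − 3.35×27.27 = −12.7911; K_B = 30.7454 − 3.35×(0.74 + 10.94) = −8.3826.
Balance: K_A = K_B − x×(3.35 − 1.03), so x = (K_B − K_A)/(3.35 − 1.03) = 4.4085/2.32 = 1.9 km.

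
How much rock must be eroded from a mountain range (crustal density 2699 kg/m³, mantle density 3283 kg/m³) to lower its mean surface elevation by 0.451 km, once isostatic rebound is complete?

2.54 km

Net drop Δ = e − u = e − e ρ_c/ρ_m = e (ρ_m − ρ_c)/ρ_m.
e = Δ ρ_m/(ρ_m − ρ_c) = 0.451 km × 3283/584 = 2.54 km.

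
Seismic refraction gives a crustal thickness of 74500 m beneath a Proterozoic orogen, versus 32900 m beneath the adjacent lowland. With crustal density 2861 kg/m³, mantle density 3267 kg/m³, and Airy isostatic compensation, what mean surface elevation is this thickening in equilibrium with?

Excess crust Δ = 74500 m − 32900 m = 41600 m, split between elevation h and root r with h + r = Δ.
Airy balance ρ_c h = (ρ_m − ρ_c) r gives r = h ρ_c/(ρ_m − ρ_c), so h (1 + ρ_c/(ρ_m − ρ_c)) = Δ, i.e. h = Δ (ρ_m − ρ_c)/ρ_m.
h = 41600 m × 406/3267 = 5170 m.

5170 m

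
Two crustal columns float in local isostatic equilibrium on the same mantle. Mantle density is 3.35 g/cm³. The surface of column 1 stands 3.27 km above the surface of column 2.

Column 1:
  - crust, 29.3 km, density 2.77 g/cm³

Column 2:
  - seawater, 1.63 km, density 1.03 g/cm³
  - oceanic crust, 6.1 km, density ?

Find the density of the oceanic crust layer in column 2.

Take the compensation level at the base of the deeper column (depth z_c below the surface of column 1) and equate Σ ρ_i t_i down to z_c; mantle fills any gap and the z_c terms cancel.
Column 1: 29.3×2.77 + (z_c − 29.3)×3.35
Column 2: 3.27×0 + 1.63×1.03 + 6.1×ρ + (z_c − 3.27 − 7.73)×3.35
The z_c×3.35 term appears on both sides and cancels. Collect the known terms of each column as K = Σ(ρt)_known − 3.35 × (depth of known layers): K_1 = 81.161 − 3.35×29.3 = −16.994; K_2 = 1.6789 − 3.35×(3.27 + 7.73) = −35.1711.
Balance: K_1 = K_2 + 6.1×ρ, so ρ = (K_1 − K_2)/6.1 = 18.1771/6.1 = 2.98 g/cm³.

2.98 g/cm³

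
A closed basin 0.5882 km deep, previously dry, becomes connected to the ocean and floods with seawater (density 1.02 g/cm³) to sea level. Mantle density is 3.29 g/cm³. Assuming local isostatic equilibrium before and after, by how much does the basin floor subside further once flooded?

0.264 km

After flooding the water column is d + s deep. Its weight must equal the weight of mantle displaced by the extra subsidence s: (d + s) ρ_w = s ρ_m.
s = d ρ_w / (ρ_m − ρ_w) = 0.5882 km × 1.02/(3.29 − 1.02) = 0.264 km.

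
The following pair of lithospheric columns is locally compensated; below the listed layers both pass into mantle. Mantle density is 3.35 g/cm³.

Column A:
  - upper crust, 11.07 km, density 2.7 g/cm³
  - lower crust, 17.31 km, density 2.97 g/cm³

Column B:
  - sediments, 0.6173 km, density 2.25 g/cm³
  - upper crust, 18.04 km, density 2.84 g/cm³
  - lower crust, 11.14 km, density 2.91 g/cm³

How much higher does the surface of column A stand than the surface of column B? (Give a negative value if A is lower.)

For any compensation level in the mantle, the mantle terms cancel and isostasy reduces to e = (Σt_A − Σt_B) − (Σ(ρt)_A − Σ(ρt)_B) / ρ_m.
Σt_A = 28.38 km; Σt_B = 29.7973 km; Σ(ρt)_A = 81.2997; Σ(ρt)_B = 85.039925 (in km·g/cm³).
e = (28.38 − 29.7973) − (81.2997 − 85.039925) / 3.35 = −0.301 km.

−0.301 km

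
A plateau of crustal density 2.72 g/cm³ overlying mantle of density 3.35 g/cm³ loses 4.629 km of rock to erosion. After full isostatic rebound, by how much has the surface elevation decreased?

0.871 km

Rebound u = e ρ_c/ρ_m = 4.629 km × 2.72/3.35 = 3.758 km.
Net surface drop = e − u = 4.629 km − 3.758 km = e (ρ_m − ρ_c)/ρ_m = 0.871 km.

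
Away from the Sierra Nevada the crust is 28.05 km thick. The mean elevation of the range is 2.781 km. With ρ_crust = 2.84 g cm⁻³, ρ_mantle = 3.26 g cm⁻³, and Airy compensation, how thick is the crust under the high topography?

Root depth r = h ρ_c / (ρ_m − ρ_c) = 2.781 km × 2.84 / 0.42 = 18.8 km.
Total thickness = T + h + r = 28.05 km + 2.781 km + 18.8 km = 49.6 km.

49.6 km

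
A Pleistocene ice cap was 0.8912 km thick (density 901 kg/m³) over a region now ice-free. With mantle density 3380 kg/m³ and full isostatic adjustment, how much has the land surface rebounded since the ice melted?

0.238 km

Removing the load lets mantle flow back in; uplift u satisfies ρ_ice t = ρ_m u.
u = t ρ_ice/ρ_m = 0.8912 km × 901/3380 = 0.238 km.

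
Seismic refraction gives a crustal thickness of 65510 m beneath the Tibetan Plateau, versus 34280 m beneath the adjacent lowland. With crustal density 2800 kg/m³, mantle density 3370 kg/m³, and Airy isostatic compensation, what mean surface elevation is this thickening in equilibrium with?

5280 m

Excess crust Δ = 65510 m − 34280 m = 31230 m, split between elevation h and root r with h + r = Δ.
Airy balance ρ_c h = (ρ_m − ρ_c) r gives r = h ρ_c/(ρ_m − ρ_c), so h (1 + ρ_c/(ρ_m − ρ_c)) = Δ, i.e. h = Δ (ρ_m − ρ_c)/ρ_m.
h = 31230 m × 570/3370 = 5280 m.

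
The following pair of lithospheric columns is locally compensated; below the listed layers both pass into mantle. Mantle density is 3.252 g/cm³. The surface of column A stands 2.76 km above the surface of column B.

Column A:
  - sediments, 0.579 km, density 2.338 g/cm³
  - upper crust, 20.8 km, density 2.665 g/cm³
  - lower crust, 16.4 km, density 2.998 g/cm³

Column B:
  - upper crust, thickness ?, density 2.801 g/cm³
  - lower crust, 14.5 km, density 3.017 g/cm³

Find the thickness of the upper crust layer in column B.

10 km

Take the compensation level at the base of the deeper column (depth z_c below the surface of column A) and equate Σ ρ_i t_i down to z_c; mantle fills any gap and the z_c terms cancel.
Column A: 0.579×2.338 + 20.8×2.665 + 16.4×2.998 + (z_c − 37.779)×3.252
Column B: 2.76×0 + x×2.801 + 14.5×3.017 + (z_c − 2.76 − 14.5 − x)×3.252
The z_c×3.252 term appears on both sides and cancels. Collect the known terms of each column as K = Σ(ρt)_known − 3.252 × (depth of known layers): K_A = 105.952902 − 3.252×37.779 = −16.904406; K_B = 43.7465 − 3.252×(2.76 + 14.5) = −12.38302.
Balance: K_A = K_B − x×(3.252 − 2.801), so x = (K_B − K_A)/(3.252 − 2.801) = 4.52139/0.451 = 10 km.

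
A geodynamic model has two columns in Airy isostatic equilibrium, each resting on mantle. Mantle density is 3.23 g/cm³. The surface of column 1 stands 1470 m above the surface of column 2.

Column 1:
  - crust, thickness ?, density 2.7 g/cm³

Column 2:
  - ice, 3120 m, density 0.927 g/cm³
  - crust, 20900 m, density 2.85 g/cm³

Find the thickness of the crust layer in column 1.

Take the compensation level at the base of the deeper column (depth z_c below the surface of column 1) and equate Σ ρ_i t_i down to z_c; mantle fills any gap and the z_c terms cancel.
Column 1: x×2.7 + (z_c − 0 − x)×3.23
Column 2: 1470×0 + 3120×0.927 + 20900×2.85 + (z_c − 1470 − 24020)×3.23
The z_c×3.23 term appears on both sides and cancels. Collect the known terms of each column as K = Σ(ρt)_known − 3.23 × (depth of known layers): K_1 = 0 − 3.23×0 = 0; K_2 = 62457.24 − 3.23×(1470 + 24020) = −19875.46.
Balance: K_1 − x×(3.23 − 2.7) = K_2, so x = (K_1 − K_2)/(3.23 − 2.7) = 19875.5/0.53 = 37500 m.

37500 m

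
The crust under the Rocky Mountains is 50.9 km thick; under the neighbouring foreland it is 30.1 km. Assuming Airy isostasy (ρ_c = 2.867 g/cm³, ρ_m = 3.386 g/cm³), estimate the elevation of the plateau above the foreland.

Excess crust Δ = 50.9 km − 30.1 km = 20.8 km, split between elevation h and root r with h + r = Δ.
Airy balance ρ_c h = (ρ_m − ρ_c) r gives r = h ρ_c/(ρ_m − ρ_c), so h (1 + ρ_c/(ρ_m − ρ_c)) = Δ, i.e. h = Δ (ρ_m − ρ_c)/ρ_m.
h = 20.8 km × 0.519/3.386 = 3.19 km.

3.19 km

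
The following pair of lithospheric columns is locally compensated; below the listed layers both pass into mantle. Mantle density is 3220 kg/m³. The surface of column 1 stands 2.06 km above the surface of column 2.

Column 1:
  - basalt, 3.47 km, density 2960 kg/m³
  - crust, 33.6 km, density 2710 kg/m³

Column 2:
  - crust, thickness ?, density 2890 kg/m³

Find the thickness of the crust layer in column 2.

34.6 km

Take the compensation level at the base of the deeper column (depth z_c below the surface of column 1) and equate Σ ρ_i t_i down to z_c; mantle fills any gap and the z_c terms cancel.
Column 1: 3.47×2960 + 33.6×2710 + (z_c − 37.07)×3220
Column 2: 2.06×0 + x×2890 + (z_c − 2.06 − 0 − x)×3220
The z_c×3220 term appears on both sides and cancels. Collect the known terms of each column as K = Σ(ρt)_known − 3220 × (depth of known layers): K_1 = 101327.2 − 3220×37.07 = −18038.2; K_2 = 0 − 3220×(2.06 + 0) = −6633.2.
Balance: K_1 = K_2 − x×(3220 − 2890), so x = (K_2 − K_1)/(3220 − 2890) = 11405/330 = 34.6 km.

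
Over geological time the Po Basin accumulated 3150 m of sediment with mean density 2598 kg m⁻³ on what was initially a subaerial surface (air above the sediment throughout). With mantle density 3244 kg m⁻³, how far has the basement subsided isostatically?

2520 m

Subaerial load: s = t ρ_sed / ρ_m = 3150 m × 2598/3244 = 2520 m.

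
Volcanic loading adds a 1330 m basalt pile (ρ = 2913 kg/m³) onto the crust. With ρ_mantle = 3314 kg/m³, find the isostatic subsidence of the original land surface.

1170 m

Subaerial loading: s = t ρ_load / ρ_m.
s = 1330 m × 2913/3314 = 1170 m.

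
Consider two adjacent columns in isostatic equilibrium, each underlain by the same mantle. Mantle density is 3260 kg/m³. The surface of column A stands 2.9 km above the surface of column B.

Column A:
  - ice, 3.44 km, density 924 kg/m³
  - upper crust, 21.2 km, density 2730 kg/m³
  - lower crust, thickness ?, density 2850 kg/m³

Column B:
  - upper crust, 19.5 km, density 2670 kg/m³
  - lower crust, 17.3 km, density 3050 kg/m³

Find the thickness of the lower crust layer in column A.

Take the compensation level at the base of the deeper column (depth z_c below the surface of column A) and equate Σ ρ_i t_i down to z_c; mantle fills any gap and the z_c terms cancel.
Column A: 3.44×924 + 21.2×2730 + x×2850 + (z_c − 24.64 − x)×3260
Column B: 2.9×0 + 19.5×2670 + 17.3×3050 + (z_c − 2.9 − 36.8)×3260
The z_c×3260 term appears on both sides and cancels. Collect the known terms of each column as K = Σ(ρt)_known − 3260 × (depth of known layers): K_A = 61054.56 − 3260×24.64 = −19271.84; K_B = 104830 − 3260×(2.9 + 36.8) = −24592.
Balance: K_A − x×(3260 − 2850) = K_B, so x = (K_A − K_B)/(3260 − 2850) = 5320.16/410 = 13 km.

13 km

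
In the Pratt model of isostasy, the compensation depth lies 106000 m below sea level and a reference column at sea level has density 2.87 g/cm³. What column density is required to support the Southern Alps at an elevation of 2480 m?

2.8 g/cm³

Pratt balance: ρ_ref D = ρ (D + h).
ρ = ρ_ref D/(D + h) = 2.87 × 106000 m/(106000 m + 2480 m) = 2.8 g/cm³.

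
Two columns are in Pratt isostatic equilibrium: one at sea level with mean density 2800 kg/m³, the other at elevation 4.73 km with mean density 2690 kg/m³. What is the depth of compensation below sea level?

116 km

ρ_ref D = ρ (D + h) → D (ρ_ref − ρ) = ρ h.
D = ρ h/(ρ_ref − ρ) = 2690 × 4.73 km/(2800 − 2690) = 116 km.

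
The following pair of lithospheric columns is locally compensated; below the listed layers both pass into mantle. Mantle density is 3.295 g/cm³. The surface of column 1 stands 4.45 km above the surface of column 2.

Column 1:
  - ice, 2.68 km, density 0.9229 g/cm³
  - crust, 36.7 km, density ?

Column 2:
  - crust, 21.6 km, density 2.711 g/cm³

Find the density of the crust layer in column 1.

2.72 g/cm³

Take the compensation level at the base of the deeper column (depth z_c below the surface of column 1) and equate Σ ρ_i t_i down to z_c; mantle fills any gap and the z_c terms cancel.
Column 1: 2.68×0.9229 + 36.7×ρ + (z_c − 39.38)×3.295
Column 2: 4.45×0 + 21.6×2.711 + (z_c − 4.45 − 21.6)×3.295
The z_c×3.295 term appears on both sides and cancels. Collect the known terms of each column as K = Σ(ρt)_known − 3.295 × (depth of known layers): K_1 = 2.473372 − 3.295×39.38 = −127.283728; K_2 = 58.5576 − 3.295×(4.45 + 21.6) = −27.27715.
Balance: K_1 + 36.7×ρ = K_2, so ρ = (K_2 − K_1)/36.7 = 100.007/36.7 = 2.72 g/cm³.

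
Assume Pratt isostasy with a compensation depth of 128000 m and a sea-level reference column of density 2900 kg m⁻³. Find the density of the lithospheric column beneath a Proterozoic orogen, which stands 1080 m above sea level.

2880 kg m⁻³

Pratt balance: ρ_ref D = ρ (D + h).
ρ = ρ_ref D/(D + h) = 2900 × 128000 m/(128000 m + 1080 m) = 2880 kg m⁻³.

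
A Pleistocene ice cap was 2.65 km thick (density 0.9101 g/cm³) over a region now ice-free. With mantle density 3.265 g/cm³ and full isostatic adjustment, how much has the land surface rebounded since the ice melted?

0.739 km

Removing the load lets mantle flow back in; uplift u satisfies ρ_ice t = ρ_m u.
u = t ρ_ice/ρ_m = 2.65 km × 0.9101/3.265 = 0.739 km.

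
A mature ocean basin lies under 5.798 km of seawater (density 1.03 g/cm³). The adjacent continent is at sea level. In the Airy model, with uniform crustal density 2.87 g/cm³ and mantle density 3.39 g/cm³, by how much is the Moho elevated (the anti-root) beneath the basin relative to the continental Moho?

20.5 km

Balancing pressure at the compensation depth: replacing crust with seawater at the top is compensated by replacing crust with mantle at the base: d (ρ_c − ρ_w) = a (ρ_m − ρ_c).
a = d (ρ_c − ρ_w)/(ρ_m − ρ_c) = 5.798 km × 1.84/0.52 = 20.5 km.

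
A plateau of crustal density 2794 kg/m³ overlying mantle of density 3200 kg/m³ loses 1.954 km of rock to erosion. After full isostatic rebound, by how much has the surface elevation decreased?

0.248 km

Rebound u = e ρ_c/ρ_m = 1.954 km × 2794/3200 = 1.706 km.
Net surface drop = e − u = 1.954 km − 1.706 km = e (ρ_m − ρ_c)/ρ_m = 0.248 km.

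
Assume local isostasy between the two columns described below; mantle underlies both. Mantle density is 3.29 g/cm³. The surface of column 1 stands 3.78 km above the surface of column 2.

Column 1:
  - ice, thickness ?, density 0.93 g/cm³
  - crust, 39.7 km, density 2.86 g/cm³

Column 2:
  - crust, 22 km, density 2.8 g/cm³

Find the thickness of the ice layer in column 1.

Take the compensation level at the base of the deeper column (depth z_c below the surface of column 1) and equate Σ ρ_i t_i down to z_c; mantle fills any gap and the z_c terms cancel.
Column 1: x×0.93 + 39.7×2.86 + (z_c − 39.7 − x)×3.29
Column 2: 3.78×0 + 22×2.8 + (z_c − 3.78 − 22)×3.29
The z_c×3.29 term appears on both sides and cancels. Collect the known terms of each column as K = Σ(ρt)_known − 3.29 × (depth of known layers): K_1 = 113.542 − 3.29×39.7 = −17.071; K_2 = 61.6 − 3.29×(3.78 + 22) = −23.2162.
Balance: K_1 − x×(3.29 − 0.93) = K_2, so x = (K_1 − K_2)/(3.29 − 0.93) = 6.1452/2.36 = 2.6 km.

2.6 km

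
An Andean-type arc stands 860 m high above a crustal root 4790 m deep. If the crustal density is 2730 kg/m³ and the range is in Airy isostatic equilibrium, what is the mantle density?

3220 kg/m³

Airy balance: ρ_c h = (ρ_m − ρ_c) r → ρ_m = ρ_c (1 + h/r).
ρ_m = 2730 × (1 + 860 m/4790 m) = 3220 kg/m³.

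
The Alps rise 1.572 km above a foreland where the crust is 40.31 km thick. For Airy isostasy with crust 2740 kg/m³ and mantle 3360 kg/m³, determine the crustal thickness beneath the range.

48.8 km

Root depth r = h ρ_c / (ρ_m − ρ_c) = 1.572 km × 2740 / 620 = 6.947 km.
Total thickness = T + h + r = 40.31 km + 1.572 km + 6.947 km = 48.8 km.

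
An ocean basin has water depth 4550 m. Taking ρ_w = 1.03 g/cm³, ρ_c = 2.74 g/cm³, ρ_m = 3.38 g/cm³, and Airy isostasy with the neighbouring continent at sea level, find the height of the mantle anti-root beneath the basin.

12200 m

Balancing pressure at the compensation depth: replacing crust with seawater at the top is compensated by replacing crust with mantle at the base: d (ρ_c − ρ_w) = a (ρ_m − ρ_c).
a = d (ρ_c − ρ_w)/(ρ_m − ρ_c) = 4550 m × 1.71/0.64 = 12200 m.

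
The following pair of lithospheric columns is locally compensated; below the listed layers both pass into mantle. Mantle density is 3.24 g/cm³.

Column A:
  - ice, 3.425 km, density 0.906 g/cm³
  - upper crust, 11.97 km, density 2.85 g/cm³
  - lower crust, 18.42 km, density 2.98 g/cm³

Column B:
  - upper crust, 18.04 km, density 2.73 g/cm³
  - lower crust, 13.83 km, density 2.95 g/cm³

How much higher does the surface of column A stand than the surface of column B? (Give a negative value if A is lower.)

For any compensation level in the mantle, the mantle terms cancel and isostasy reduces to e = (Σt_A − Σt_B) − (Σ(ρt)_A − Σ(ρt)_B) / ρ_m.
Σt_A = 33.815 km; Σt_B = 31.87 km; Σ(ρt)_A = 92.10915; Σ(ρt)_B = 90.0477 (in km·g/cm³).
e = (33.815 − 31.87) − (92.10915 − 90.0477) / 3.24 = 1.31 km.

1.31 km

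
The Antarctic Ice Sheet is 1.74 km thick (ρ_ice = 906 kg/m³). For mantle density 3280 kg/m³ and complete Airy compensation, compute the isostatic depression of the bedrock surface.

0.481 km

Equating mass per unit area of the two columns: the ice load ρ_ice t is balanced by mantle displaced below, ρ_m s.
s = t ρ_ice / ρ_m = 1.74 km × 906/3280 = 0.481 km.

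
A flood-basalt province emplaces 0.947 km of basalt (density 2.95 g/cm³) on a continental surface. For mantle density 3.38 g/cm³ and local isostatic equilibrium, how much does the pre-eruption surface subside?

Subaerial loading: s = t ρ_load / ρ_m.
s = 0.947 km × 2.95/3.38 = 0.827 km.

0.827 km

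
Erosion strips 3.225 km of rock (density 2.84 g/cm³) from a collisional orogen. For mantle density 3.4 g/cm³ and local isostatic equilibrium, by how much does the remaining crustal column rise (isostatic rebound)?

2.69 km

Unloading: uplift u = e ρ_c/ρ_m = 3.225 km × 2.84/3.4 = 2.69 km.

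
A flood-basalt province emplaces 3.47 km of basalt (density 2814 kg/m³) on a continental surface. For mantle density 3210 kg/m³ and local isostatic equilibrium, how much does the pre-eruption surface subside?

Subaerial loading: s = t ρ_load / ρ_m.
s = 3.47 km × 2814/3210 = 3.04 km.

3.04 km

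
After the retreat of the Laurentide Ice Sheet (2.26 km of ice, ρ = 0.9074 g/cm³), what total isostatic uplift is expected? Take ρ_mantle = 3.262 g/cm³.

0.629 km

Removing the load lets mantle flow back in; uplift u satisfies ρ_ice t = ρ_m u.
u = t ρ_ice/ρ_m = 2.26 km × 0.9074/3.262 = 0.629 km.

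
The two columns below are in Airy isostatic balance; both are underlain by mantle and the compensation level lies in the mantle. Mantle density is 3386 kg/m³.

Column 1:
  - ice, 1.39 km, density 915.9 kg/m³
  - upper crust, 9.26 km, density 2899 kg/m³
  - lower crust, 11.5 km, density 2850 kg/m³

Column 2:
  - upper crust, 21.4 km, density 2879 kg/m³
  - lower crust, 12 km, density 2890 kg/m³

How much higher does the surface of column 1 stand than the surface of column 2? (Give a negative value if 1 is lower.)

−0.796 km

For any compensation level in the mantle, the mantle terms cancel and isostasy reduces to e = (Σt_1 − Σt_2) − (Σ(ρt)_1 − Σ(ρt)_2) / ρ_m.
Σt_1 = 22.15 km; Σt_2 = 33.4 km; Σ(ρt)_1 = 60892.841; Σ(ρt)_2 = 96290.6 (in km·kg/m³).
e = (22.15 − 33.4) − (60892.841 − 96290.6) / 3386 = −0.796 km.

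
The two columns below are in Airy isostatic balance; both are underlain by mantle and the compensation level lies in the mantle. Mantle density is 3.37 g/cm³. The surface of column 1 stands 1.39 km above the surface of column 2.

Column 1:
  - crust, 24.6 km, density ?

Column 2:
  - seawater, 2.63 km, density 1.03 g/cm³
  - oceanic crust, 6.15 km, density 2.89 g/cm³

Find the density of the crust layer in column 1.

Take the compensation level at the base of the deeper column (depth z_c below the surface of column 1) and equate Σ ρ_i t_i down to z_c; mantle fills any gap and the z_c terms cancel.
Column 1: 24.6×ρ + (z_c − 24.6)×3.37
Column 2: 1.39×0 + 2.63×1.03 + 6.15×2.89 + (z_c − 1.39 − 8.78)×3.37
The z_c×3.37 term appears on both sides and cancels. Collect the known terms of each column as K = Σ(ρt)_known − 3.37 × (depth of known layers): K_1 = 0 − 3.37×24.6 = −82.902; K_2 = 20.4824 − 3.37×(1.39 + 8.78) = −13.7905.
Balance: K_1 + 24.6×ρ = K_2, so ρ = (K_2 − K_1)/24.6 = 69.1115/24.6 = 2.81 g/cm³.

2.81 g/cm³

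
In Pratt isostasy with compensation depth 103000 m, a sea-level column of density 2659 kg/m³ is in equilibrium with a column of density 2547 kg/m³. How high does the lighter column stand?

ρ_ref D = ρ (D + h) → h = D (ρ_ref − ρ)/ρ.
h = 103000 m × (2659 − 2547)/2547 = 4530 m.

4530 m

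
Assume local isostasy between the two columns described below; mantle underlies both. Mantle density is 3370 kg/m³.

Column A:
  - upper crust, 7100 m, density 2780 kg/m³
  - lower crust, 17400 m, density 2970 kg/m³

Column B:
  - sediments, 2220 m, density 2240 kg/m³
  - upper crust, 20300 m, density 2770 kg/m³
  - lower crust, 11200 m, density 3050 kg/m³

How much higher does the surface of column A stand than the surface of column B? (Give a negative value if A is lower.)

For any compensation level in the mantle, the mantle terms cancel and isostasy reduces to e = (Σt_A − Σt_B) − (Σ(ρt)_A − Σ(ρt)_B) / ρ_m.
Σt_A = 24500 m; Σt_B = 33720 m; Σ(ρt)_A = 71416000; Σ(ρt)_B = 95363800 (in m·kg/m³).
e = (24500 − 33720) − (71416000 − 95363800) / 3370 = −2110 m.

−2110 m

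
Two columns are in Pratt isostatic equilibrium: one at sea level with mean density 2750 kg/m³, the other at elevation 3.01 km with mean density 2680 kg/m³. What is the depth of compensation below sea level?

115 km

ρ_ref D = ρ (D + h) → D (ρ_ref − ρ) = ρ h.
D = ρ h/(ρ_ref − ρ) = 2680 × 3.01 km/(2750 − 2680) = 115 km.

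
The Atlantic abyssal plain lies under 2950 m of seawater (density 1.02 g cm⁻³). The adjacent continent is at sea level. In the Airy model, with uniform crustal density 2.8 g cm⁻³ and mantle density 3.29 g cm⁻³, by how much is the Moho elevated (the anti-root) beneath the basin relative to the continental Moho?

10700 m

By Archimedes' principle applied to the lithosphere: replacing crust with seawater at the top is compensated by replacing crust with mantle at the base: d (ρ_c − ρ_w) = a (ρ_m − ρ_c).
a = d (ρ_c − ρ_w)/(ρ_m − ρ_c) = 2950 m × 1.78/0.49 = 10700 m.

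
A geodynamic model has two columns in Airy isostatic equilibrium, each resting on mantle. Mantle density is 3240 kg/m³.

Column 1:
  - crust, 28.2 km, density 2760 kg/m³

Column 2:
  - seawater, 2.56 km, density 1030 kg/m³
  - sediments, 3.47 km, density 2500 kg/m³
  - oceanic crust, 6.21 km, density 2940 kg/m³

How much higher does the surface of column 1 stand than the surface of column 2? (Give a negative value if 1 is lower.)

1.06 km

For any compensation level in the mantle, the mantle terms cancel and isostasy reduces to e = (Σt_1 − Σt_2) − (Σ(ρt)_1 − Σ(ρt)_2) / ρ_m.
Σt_1 = 28.2 km; Σt_2 = 12.24 km; Σ(ρt)_1 = 77832; Σ(ρt)_2 = 29569.2 (in km·kg/m³).
e = (28.2 − 12.24) − (77832 − 29569.2) / 3240 = 1.06 km.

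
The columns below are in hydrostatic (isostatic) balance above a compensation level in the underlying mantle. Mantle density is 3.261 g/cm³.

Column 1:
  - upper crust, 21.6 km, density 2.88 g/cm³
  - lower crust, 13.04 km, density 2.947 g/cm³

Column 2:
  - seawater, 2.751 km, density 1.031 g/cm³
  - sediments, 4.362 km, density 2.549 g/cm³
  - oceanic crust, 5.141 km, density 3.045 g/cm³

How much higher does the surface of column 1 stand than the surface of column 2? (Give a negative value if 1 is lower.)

For any compensation level in the mantle, the mantle terms cancel and isostasy reduces to e = (Σt_1 − Σt_2) − (Σ(ρt)_1 − Σ(ρt)_2) / ρ_m.
Σt_1 = 34.64 km; Σt_2 = 12.254 km; Σ(ρt)_1 = 100.63688; Σ(ρt)_2 = 29.609364 (in km·g/cm³).
e = (34.64 − 12.254) − (100.63688 − 29.609364) / 3.261 = 0.605 km.

0.605 km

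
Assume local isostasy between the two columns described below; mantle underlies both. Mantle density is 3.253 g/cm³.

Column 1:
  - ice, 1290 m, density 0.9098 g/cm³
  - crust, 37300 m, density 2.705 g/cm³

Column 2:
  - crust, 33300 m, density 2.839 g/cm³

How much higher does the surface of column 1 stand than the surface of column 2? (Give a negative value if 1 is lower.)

For any compensation level in the mantle, the mantle terms cancel and isostasy reduces to e = (Σt_1 − Σt_2) − (Σ(ρt)_1 − Σ(ρt)_2) / ρ_m.
Σt_1 = 38590 m; Σt_2 = 33300 m; Σ(ρt)_1 = 102070.142; Σ(ρt)_2 = 94538.7 (in m·g/cm³).
e = (38590 − 33300) − (102070.142 − 94538.7) / 3.253 = 2970 m.

2970 m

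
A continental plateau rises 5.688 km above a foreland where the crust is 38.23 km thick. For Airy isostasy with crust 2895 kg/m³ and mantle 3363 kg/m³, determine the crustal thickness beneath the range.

Root depth r = h ρ_c / (ρ_m − ρ_c) = 5.688 km × 2895 / 468 = 35.19 km.
Total thickness = T + h + r = 38.23 km + 5.688 km + 35.19 km = 79.1 km.

79.1 km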